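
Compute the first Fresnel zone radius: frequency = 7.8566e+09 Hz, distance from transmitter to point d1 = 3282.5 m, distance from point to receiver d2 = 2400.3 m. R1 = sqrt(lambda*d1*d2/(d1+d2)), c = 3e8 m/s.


lambda = c / f = 3.0000e+08 / 7.8566e+09 = 0.03818446 m
R1 = sqrt(0.03818446 * 3282.5 * 2400.3 / (3282.5 + 2400.3)) = 7.276 m

7.276 m


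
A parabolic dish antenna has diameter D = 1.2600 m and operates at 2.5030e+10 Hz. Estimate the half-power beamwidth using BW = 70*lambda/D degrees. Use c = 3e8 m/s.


lambda = c / f = 3.0000e+08 / 2.5030e+10 = 0.01198562 m
BW = 70 * 0.01198562 / 1.2600 = 0.6659 deg

0.6659 deg


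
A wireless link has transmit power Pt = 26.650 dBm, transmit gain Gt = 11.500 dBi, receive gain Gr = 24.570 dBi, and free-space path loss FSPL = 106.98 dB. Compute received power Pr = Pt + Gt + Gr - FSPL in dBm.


Pr = 26.650 + 11.500 + 24.570 - 106.98 = -44.26 dBm

-44.26 dBm


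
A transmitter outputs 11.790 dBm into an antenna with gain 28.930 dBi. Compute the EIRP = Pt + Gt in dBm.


EIRP = Pt + Gt = 11.790 + 28.930 = 40.72 dBm

40.72 dBm


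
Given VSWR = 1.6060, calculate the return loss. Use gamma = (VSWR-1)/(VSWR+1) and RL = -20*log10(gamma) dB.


gamma = (1.6060 - 1) / (1.6060 + 1) = 0.2325403
RL = -20 * log10(0.2325403) = 12.67 dB

12.67 dB


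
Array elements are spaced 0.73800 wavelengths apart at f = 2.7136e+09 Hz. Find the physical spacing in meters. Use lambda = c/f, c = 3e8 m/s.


lambda = c / f = 3.0000e+08 / 2.7136e+09 = 0.1105542 m
d = 0.73800 * 0.1105542 = 0.08159 m

0.08159 m


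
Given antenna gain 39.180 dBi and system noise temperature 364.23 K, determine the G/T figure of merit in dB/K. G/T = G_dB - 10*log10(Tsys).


G/T = 39.180 - 10*log10(364.23) = 39.180 - 25.61376 = 13.57 dB/K

13.57 dB/K


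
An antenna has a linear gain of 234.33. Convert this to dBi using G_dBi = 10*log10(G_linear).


G_dBi = 10 * log10(234.33) = 23.70 dBi

23.70 dBi


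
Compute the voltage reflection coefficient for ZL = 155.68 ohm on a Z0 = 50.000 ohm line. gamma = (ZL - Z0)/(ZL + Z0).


gamma = (155.68 - 50.000) / (155.68 + 50.000) = 0.5138

0.5138


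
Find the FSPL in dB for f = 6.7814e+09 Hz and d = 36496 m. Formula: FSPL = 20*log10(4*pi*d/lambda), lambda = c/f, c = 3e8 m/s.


lambda = c / f = 3.0000e+08 / 6.7814e+09 = 0.04423865 m
FSPL = 20 * log10(4*pi*36496/0.04423865) = 140.3 dB

140.3 dB


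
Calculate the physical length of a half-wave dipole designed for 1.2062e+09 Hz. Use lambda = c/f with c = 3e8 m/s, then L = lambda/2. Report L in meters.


lambda = c / f = 3.0000e+08 / 1.2062e+09 = 0.2487150 m
L = lambda / 2 = 0.2487150 / 2 = 0.1244 m

0.1244 m


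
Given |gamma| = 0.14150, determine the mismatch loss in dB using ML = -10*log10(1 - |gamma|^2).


ML = -10 * log10(1 - 0.14150^2) = -10 * log10(0.97997775) = 0.08784 dB

0.08784 dB


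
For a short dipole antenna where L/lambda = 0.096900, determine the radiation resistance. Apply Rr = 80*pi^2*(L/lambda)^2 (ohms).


Rr = 80 * pi^2 * (0.096900)^2 = 80 * 9.869604 * 9.389610e-03 = 7.414 ohm

7.414 ohm


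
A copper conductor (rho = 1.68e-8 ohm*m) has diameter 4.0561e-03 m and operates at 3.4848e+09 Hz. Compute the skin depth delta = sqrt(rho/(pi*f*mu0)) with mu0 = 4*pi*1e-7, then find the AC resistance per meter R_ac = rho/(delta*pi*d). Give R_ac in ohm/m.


delta = sqrt(1.68e-8 / (pi * 3.4848e+09 * 4*pi*1e-7)) = 1.105060e-06 m
R_ac = 1.68e-8 / (1.105060e-06 * pi * 4.0561e-03) = 1.193 ohm/m

1.193 ohm/m


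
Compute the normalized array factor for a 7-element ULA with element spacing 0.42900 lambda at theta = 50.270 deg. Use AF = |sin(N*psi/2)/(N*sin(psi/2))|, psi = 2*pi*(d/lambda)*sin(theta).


psi = 2*pi*0.42900*sin(50.270 deg) = 2.073004 rad
AF = |sin(7*2.073004/2) / (7*sin(2.073004/2))| = 0.1371

0.1371


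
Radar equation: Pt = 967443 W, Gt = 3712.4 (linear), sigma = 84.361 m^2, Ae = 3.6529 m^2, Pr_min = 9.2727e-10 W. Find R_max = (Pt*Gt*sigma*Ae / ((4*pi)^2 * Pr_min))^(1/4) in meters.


R^4 = 967443*3712.4*84.361*3.6529 / ((4*pi)^2 * 9.2727e-10) = 7.558467e+18
R_max = 7.558467e+18^0.25 = 52433 m

52433 m


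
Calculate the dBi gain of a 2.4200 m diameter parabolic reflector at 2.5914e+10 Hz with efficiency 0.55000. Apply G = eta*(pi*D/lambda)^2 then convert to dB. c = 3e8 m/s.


lambda = c / f = 3.0000e+08 / 2.5914e+10 = 0.01157675 m
G_linear = 0.55000 * (pi * 2.4200 / 0.01157675)^2 = 237202.8
G_dBi = 10 * log10(237202.8) = 53.75 dBi

53.75 dBi


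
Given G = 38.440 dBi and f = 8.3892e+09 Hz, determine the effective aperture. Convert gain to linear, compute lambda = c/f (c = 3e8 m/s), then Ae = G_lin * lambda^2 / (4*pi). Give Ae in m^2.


lambda = c / f = 3.0000e+08 / 8.3892e+09 = 0.03576026 m
G_linear = 10^(38.440/10) = 6982.324
Ae = G_linear * lambda^2 / (4*pi) = 6982.324 * 0.03576026^2 / (4*pi) = 0.7105 m^2

0.7105 m^2


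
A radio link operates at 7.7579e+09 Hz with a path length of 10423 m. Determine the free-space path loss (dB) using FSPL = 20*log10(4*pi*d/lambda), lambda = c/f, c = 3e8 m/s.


lambda = c / f = 3.0000e+08 / 7.7579e+09 = 0.03867026 m
FSPL = 20 * log10(4*pi*10423/0.03867026) = 130.6 dB

130.6 dB


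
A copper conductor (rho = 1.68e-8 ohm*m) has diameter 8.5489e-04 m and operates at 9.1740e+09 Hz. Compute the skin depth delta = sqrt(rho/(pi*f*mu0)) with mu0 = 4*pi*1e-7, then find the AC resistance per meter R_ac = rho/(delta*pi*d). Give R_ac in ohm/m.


delta = sqrt(1.68e-8 / (pi * 9.1740e+09 * 4*pi*1e-7)) = 6.810757e-07 m
R_ac = 1.68e-8 / (6.810757e-07 * pi * 8.5489e-04) = 9.184 ohm/m

9.184 ohm/m


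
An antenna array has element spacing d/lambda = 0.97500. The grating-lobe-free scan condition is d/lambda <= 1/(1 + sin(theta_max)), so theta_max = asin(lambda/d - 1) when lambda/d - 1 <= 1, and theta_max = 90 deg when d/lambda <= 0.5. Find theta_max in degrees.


lambda/d - 1 = 1/0.97500 - 1 = 0.02564103
theta_max = asin(0.02564103) = 1.469 deg

1.469 deg


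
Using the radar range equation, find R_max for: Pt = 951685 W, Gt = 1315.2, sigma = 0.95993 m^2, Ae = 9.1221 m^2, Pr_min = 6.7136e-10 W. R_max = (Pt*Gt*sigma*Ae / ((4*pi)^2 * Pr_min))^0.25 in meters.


R^4 = 951685*1315.2*0.95993*9.1221 / ((4*pi)^2 * 6.7136e-10) = 1.033818e+17
R_max = 1.033818e+17^0.25 = 17931 m

17931 m


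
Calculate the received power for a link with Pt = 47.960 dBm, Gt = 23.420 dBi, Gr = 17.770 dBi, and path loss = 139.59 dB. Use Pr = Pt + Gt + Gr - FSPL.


Pr = 47.960 + 23.420 + 17.770 - 139.59 = -50.44 dBm

-50.44 dBm


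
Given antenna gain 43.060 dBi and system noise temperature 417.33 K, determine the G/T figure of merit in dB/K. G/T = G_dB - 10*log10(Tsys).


G/T = 43.060 - 10*log10(417.33) = 43.060 - 26.20480 = 16.86 dB/K

16.86 dB/K


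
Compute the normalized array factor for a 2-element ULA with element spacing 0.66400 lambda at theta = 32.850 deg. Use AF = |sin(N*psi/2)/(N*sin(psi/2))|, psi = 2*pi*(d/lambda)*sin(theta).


psi = 2*pi*0.66400*sin(32.850 deg) = 2.263085 rad
AF = |sin(2*2.263085/2) / (2*sin(2.263085/2))| = 0.4253

0.4253


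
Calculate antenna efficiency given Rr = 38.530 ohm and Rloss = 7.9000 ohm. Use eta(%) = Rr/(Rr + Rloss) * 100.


eta = 38.530 / (38.530 + 7.9000) * 100 = 82.99%

82.99%


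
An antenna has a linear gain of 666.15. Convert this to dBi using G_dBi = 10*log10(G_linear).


G_dBi = 10 * log10(666.15) = 28.24 dBi

28.24 dBi


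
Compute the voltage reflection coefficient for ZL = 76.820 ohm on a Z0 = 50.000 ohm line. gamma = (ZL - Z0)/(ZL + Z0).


gamma = (76.820 - 50.000) / (76.820 + 50.000) = 0.2115

0.2115


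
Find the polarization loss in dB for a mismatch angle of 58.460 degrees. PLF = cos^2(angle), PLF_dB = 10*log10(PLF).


PLF_linear = cos^2(58.460 deg) = 0.2736270
PLF_dB = 10 * log10(0.2736270) = -5.628 dB

-5.628 dB


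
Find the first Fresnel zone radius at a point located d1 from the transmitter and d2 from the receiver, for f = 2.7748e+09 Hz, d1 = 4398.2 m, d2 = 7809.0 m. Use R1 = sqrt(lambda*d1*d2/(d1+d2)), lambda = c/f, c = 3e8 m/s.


lambda = c / f = 3.0000e+08 / 2.7748e+09 = 0.1081159 m
R1 = sqrt(0.1081159 * 4398.2 * 7809.0 / (4398.2 + 7809.0)) = 17.44 m

17.44 m


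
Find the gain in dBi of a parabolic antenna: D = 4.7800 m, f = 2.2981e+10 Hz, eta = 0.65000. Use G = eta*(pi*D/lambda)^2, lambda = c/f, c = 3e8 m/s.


lambda = c / f = 3.0000e+08 / 2.2981e+10 = 0.01305426 m
G_linear = 0.65000 * (pi * 4.7800 / 0.01305426)^2 = 860130.6
G_dBi = 10 * log10(860130.6) = 59.35 dBi

59.35 dBi


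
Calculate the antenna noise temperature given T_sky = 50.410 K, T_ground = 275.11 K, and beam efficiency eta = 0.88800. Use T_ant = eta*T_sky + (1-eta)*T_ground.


T_ant = 0.88800 * 50.410 + (1 - 0.88800) * 275.11 = 75.58 K

75.58 K


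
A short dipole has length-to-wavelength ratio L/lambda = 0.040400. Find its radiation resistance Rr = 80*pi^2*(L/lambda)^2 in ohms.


Rr = 80 * pi^2 * (0.040400)^2 = 80 * 9.869604 * 1.632160e-03 = 1.289 ohm

1.289 ohm


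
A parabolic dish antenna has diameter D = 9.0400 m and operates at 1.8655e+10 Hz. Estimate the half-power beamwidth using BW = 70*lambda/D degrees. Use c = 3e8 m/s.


lambda = c / f = 3.0000e+08 / 1.8655e+10 = 0.01608148 m
BW = 70 * 0.01608148 / 9.0400 = 0.1245 deg

0.1245 deg


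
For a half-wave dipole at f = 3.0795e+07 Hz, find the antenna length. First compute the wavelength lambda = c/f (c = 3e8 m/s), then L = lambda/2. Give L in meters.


lambda = c / f = 3.0000e+08 / 3.0795e+07 = 9.741841 m
L = lambda / 2 = 9.741841 / 2 = 4.871 m

4.871 m


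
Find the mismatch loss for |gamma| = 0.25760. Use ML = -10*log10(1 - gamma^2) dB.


ML = -10 * log10(1 - 0.25760^2) = -10 * log10(0.93364224) = 0.2982 dB

0.2982 dB


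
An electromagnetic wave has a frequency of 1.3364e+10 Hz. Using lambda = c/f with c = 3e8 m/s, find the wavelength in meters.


lambda = c / f = 3.0000e+08 / 1.3364e+10 = 0.02245 m

0.02245 m


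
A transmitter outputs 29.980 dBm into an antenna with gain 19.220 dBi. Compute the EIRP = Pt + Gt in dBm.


EIRP = Pt + Gt = 29.980 + 19.220 = 49.20 dBm

49.20 dBm


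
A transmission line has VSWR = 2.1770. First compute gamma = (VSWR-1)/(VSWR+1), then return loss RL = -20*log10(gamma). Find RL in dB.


gamma = (2.1770 - 1) / (2.1770 + 1) = 0.3704753
RL = -20 * log10(0.3704753) = 8.625 dB

8.625 dB


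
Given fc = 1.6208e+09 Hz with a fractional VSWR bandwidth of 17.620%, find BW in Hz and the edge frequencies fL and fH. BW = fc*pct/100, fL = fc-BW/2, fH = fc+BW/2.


BW = 1.6208e+09 * 17.620/100 = 2.855850e+08 Hz
fL = 1.6208e+09 - 2.855850e+08/2 = 1.478e+09 Hz
fH = 1.6208e+09 + 2.855850e+08/2 = 1.764e+09 Hz

BW=2.856e+08 Hz, fL=1.478e+09 Hz, fH=1.764e+09 Hz


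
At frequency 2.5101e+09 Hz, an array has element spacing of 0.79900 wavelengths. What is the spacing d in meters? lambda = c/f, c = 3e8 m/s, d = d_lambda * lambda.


lambda = c / f = 3.0000e+08 / 2.5101e+09 = 0.1195172 m
d = 0.79900 * 0.1195172 = 0.09549 m

0.09549 m


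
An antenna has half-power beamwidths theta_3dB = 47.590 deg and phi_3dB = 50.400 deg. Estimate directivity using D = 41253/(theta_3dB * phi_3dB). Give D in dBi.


D_linear = 41253 / (47.590 * 50.400) = 17.19924
D_dBi = 10 * log10(17.19924) = 12.36 dBi

12.36 dBi


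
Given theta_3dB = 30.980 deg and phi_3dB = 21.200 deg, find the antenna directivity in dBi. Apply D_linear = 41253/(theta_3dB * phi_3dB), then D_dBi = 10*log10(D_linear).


D_linear = 41253 / (30.980 * 21.200) = 62.81137
D_dBi = 10 * log10(62.81137) = 17.98 dBi

17.98 dBi


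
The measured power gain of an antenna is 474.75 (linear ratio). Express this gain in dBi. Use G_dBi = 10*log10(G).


G_dBi = 10 * log10(474.75) = 26.76 dBi

26.76 dBi


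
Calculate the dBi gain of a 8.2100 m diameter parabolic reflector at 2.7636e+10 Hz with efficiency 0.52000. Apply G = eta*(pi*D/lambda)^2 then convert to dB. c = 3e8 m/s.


lambda = c / f = 3.0000e+08 / 2.7636e+10 = 0.01085541 m
G_linear = 0.52000 * (pi * 8.2100 / 0.01085541)^2 = 2.935600e+06
G_dBi = 10 * log10(2.935600e+06) = 64.68 dBi

64.68 dBi


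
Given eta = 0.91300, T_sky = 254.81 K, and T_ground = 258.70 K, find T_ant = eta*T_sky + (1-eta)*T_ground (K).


T_ant = 0.91300 * 254.81 + (1 - 0.91300) * 258.70 = 255.1 K

255.1 K


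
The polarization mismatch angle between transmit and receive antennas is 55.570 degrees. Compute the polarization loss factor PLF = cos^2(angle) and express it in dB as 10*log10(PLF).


PLF_linear = cos^2(55.570 deg) = 0.3196760
PLF_dB = 10 * log10(0.3196760) = -4.953 dB

-4.953 dB


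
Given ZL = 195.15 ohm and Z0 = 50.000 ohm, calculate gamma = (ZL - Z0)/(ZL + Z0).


gamma = (195.15 - 50.000) / (195.15 + 50.000) = 0.5921

0.5921


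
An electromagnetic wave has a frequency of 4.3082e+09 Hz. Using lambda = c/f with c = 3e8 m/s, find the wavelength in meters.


lambda = c / f = 3.0000e+08 / 4.3082e+09 = 0.06963 m

0.06963 m


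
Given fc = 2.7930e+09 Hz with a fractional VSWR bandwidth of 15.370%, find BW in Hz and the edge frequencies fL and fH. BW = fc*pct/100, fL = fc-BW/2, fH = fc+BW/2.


BW = 2.7930e+09 * 15.370/100 = 4.292841e+08 Hz
fL = 2.7930e+09 - 4.292841e+08/2 = 2.578e+09 Hz
fH = 2.7930e+09 + 4.292841e+08/2 = 3.008e+09 Hz

BW=4.293e+08 Hz, fL=2.578e+09 Hz, fH=3.008e+09 Hz


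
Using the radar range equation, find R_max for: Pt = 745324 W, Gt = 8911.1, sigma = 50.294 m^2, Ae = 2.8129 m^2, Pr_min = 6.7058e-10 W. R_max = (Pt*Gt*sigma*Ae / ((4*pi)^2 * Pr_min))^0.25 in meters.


R^4 = 745324*8911.1*50.294*2.8129 / ((4*pi)^2 * 6.7058e-10) = 8.873124e+18
R_max = 8.873124e+18^0.25 = 54578 m

54578 m


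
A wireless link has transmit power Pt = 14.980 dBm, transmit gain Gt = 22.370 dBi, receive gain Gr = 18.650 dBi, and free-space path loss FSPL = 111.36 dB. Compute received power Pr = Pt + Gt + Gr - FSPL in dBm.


Pr = 14.980 + 22.370 + 18.650 - 111.36 = -55.36 dBm

-55.36 dBm


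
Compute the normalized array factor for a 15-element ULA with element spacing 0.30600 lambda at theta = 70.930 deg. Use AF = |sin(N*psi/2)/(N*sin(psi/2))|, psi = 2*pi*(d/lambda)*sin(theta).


psi = 2*pi*0.30600*sin(70.930 deg) = 1.817140 rad
AF = |sin(15*1.817140/2) / (15*sin(1.817140/2))| = 0.07383

0.07383


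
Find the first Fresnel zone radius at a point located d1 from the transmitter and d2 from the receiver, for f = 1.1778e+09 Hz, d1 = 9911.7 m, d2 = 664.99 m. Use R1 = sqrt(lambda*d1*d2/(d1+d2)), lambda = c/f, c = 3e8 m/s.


lambda = c / f = 3.0000e+08 / 1.1778e+09 = 0.2547122 m
R1 = sqrt(0.2547122 * 9911.7 * 664.99 / (9911.7 + 664.99)) = 12.60 m

12.60 m


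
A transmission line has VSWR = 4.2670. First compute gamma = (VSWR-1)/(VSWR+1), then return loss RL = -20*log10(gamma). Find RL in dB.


gamma = (4.2670 - 1) / (4.2670 + 1) = 0.6202772
RL = -20 * log10(0.6202772) = 4.148 dB

4.148 dB


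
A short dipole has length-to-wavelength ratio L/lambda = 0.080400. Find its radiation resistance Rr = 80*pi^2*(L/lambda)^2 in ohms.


Rr = 80 * pi^2 * (0.080400)^2 = 80 * 9.869604 * 6.464160e-03 = 5.104 ohm

5.104 ohm


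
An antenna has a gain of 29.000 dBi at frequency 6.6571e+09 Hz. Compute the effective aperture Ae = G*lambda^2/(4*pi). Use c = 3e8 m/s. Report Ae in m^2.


lambda = c / f = 3.0000e+08 / 6.6571e+09 = 0.04506467 m
G_linear = 10^(29.000/10) = 794.3282
Ae = G_linear * lambda^2 / (4*pi) = 794.3282 * 0.04506467^2 / (4*pi) = 0.1284 m^2

0.1284 m^2


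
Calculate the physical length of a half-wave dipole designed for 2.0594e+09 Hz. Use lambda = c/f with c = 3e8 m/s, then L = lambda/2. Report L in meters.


lambda = c / f = 3.0000e+08 / 2.0594e+09 = 0.1456735 m
L = lambda / 2 = 0.1456735 / 2 = 0.07284 m

0.07284 m


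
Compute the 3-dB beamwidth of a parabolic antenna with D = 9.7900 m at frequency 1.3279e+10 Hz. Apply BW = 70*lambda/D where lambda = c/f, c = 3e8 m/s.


lambda = c / f = 3.0000e+08 / 1.3279e+10 = 0.02259206 m
BW = 70 * 0.02259206 / 9.7900 = 0.1615 deg

0.1615 deg


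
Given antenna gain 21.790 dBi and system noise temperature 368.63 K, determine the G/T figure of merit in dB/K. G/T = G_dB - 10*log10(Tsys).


G/T = 21.790 - 10*log10(368.63) = 21.790 - 25.66591 = -3.876 dB/K

-3.876 dB/K


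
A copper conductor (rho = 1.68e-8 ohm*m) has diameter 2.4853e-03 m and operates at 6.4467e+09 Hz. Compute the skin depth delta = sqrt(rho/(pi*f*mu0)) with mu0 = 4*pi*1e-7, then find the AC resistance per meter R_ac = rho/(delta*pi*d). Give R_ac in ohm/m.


delta = sqrt(1.68e-8 / (pi * 6.4467e+09 * 4*pi*1e-7)) = 8.124676e-07 m
R_ac = 1.68e-8 / (8.124676e-07 * pi * 2.4853e-03) = 2.648 ohm/m

2.648 ohm/m


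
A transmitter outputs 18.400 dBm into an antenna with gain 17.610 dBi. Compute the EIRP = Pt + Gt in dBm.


EIRP = Pt + Gt = 18.400 + 17.610 = 36.01 dBm

36.01 dBm


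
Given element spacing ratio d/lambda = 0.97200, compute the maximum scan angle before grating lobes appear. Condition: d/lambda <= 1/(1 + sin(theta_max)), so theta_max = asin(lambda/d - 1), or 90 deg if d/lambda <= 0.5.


lambda/d - 1 = 1/0.97200 - 1 = 0.02880658
theta_max = asin(0.02880658) = 1.651 deg

1.651 deg


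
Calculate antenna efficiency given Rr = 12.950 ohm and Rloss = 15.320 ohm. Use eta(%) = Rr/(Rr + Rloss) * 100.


eta = 12.950 / (12.950 + 15.320) * 100 = 45.81%

45.81%


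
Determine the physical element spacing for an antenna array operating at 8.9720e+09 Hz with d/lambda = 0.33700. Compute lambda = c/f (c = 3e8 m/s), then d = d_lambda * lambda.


lambda = c / f = 3.0000e+08 / 8.9720e+09 = 0.03343736 m
d = 0.33700 * 0.03343736 = 0.01127 m

0.01127 m


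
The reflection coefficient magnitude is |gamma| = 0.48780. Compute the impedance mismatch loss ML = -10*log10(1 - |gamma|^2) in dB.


ML = -10 * log10(1 - 0.48780^2) = -10 * log10(0.76205116) = 1.180 dB

1.180 dB


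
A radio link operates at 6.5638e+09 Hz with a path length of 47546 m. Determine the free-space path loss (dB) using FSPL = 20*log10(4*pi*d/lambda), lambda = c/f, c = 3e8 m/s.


lambda = c / f = 3.0000e+08 / 6.5638e+09 = 0.04570523 m
FSPL = 20 * log10(4*pi*47546/0.04570523) = 142.3 dB

142.3 dB


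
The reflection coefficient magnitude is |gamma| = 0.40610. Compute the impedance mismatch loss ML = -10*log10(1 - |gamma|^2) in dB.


ML = -10 * log10(1 - 0.40610^2) = -10 * log10(0.83508279) = 0.7827 dB

0.7827 dB


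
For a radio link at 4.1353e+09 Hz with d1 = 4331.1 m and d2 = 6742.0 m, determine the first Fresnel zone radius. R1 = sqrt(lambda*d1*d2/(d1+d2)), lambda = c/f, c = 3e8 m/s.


lambda = c / f = 3.0000e+08 / 4.1353e+09 = 0.07254613 m
R1 = sqrt(0.07254613 * 4331.1 * 6742.0 / (4331.1 + 6742.0)) = 13.83 m

13.83 m


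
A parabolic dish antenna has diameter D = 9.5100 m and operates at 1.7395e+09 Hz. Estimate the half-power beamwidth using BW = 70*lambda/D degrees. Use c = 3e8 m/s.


lambda = c / f = 3.0000e+08 / 1.7395e+09 = 0.1724634 m
BW = 70 * 0.1724634 / 9.5100 = 1.269 deg

1.269 deg


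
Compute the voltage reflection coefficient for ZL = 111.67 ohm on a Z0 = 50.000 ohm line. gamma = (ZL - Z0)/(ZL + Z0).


gamma = (111.67 - 50.000) / (111.67 + 50.000) = 0.3815

0.3815


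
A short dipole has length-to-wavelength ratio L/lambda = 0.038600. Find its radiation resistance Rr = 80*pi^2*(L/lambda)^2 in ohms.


Rr = 80 * pi^2 * (0.038600)^2 = 80 * 9.869604 * 1.489960e-03 = 1.176 ohm

1.176 ohm


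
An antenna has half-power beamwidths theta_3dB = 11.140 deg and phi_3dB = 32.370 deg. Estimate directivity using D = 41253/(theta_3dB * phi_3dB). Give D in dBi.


D_linear = 41253 / (11.140 * 32.370) = 114.4004
D_dBi = 10 * log10(114.4004) = 20.58 dBi

20.58 dBi


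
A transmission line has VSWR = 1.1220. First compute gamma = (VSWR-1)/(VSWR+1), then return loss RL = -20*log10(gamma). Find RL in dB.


gamma = (1.1220 - 1) / (1.1220 + 1) = 0.05749293
RL = -20 * log10(0.05749293) = 24.81 dB

24.81 dB


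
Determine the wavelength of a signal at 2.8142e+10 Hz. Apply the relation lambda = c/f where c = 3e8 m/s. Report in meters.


lambda = c / f = 3.0000e+08 / 2.8142e+10 = 0.01066 m

0.01066 m


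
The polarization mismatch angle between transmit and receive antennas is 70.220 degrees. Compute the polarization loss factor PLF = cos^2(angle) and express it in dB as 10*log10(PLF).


PLF_linear = cos^2(70.220 deg) = 0.1145210
PLF_dB = 10 * log10(0.1145210) = -9.411 dB

-9.411 dB


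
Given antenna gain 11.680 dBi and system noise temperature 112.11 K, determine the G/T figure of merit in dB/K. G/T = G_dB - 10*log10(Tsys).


G/T = 11.680 - 10*log10(112.11) = 11.680 - 20.49644 = -8.816 dB/K

-8.816 dB/K


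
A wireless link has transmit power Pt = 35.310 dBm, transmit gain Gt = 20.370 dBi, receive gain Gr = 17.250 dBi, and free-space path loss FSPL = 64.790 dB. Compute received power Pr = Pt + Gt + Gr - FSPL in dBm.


Pr = 35.310 + 20.370 + 17.250 - 64.790 = 8.14 dBm

8.14 dBm


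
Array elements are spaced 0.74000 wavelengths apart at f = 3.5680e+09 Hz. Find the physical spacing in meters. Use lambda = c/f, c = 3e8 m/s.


lambda = c / f = 3.0000e+08 / 3.5680e+09 = 0.08408072 m
d = 0.74000 * 0.08408072 = 0.06222 m

0.06222 m


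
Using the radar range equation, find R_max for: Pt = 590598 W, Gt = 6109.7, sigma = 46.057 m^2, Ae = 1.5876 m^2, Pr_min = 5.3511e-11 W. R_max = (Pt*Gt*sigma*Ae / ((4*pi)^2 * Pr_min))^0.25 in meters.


R^4 = 590598*6109.7*46.057*1.5876 / ((4*pi)^2 * 5.3511e-11) = 3.122380e+19
R_max = 3.122380e+19^0.25 = 74752 m

74752 m


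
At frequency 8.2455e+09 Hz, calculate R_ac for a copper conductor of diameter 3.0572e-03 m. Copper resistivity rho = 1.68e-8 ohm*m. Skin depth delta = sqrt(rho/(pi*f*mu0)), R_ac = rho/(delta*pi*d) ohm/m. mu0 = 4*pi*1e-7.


delta = sqrt(1.68e-8 / (pi * 8.2455e+09 * 4*pi*1e-7)) = 7.183999e-07 m
R_ac = 1.68e-8 / (7.183999e-07 * pi * 3.0572e-03) = 2.435 ohm/m

2.435 ohm/m


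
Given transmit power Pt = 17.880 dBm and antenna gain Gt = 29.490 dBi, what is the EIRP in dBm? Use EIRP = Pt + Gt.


EIRP = Pt + Gt = 17.880 + 29.490 = 47.37 dBm

47.37 dBm


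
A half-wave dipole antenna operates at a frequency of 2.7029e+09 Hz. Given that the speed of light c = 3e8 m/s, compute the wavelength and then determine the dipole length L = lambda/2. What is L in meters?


lambda = c / f = 3.0000e+08 / 2.7029e+09 = 0.1109919 m
L = lambda / 2 = 0.1109919 / 2 = 0.05550 m

0.05550 m


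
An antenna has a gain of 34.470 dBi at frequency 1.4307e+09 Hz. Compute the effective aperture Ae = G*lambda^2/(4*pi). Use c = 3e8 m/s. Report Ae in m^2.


lambda = c / f = 3.0000e+08 / 1.4307e+09 = 0.2096876 m
G_linear = 10^(34.470/10) = 2798.981
Ae = G_linear * lambda^2 / (4*pi) = 2798.981 * 0.2096876^2 / (4*pi) = 9.793 m^2

9.793 m^2


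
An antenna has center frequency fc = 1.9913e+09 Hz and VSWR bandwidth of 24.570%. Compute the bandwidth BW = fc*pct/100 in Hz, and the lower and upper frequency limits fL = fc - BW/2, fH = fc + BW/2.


BW = 1.9913e+09 * 24.570/100 = 4.892624e+08 Hz
fL = 1.9913e+09 - 4.892624e+08/2 = 1.747e+09 Hz
fH = 1.9913e+09 + 4.892624e+08/2 = 2.236e+09 Hz

BW=4.893e+08 Hz, fL=1.747e+09 Hz, fH=2.236e+09 Hz


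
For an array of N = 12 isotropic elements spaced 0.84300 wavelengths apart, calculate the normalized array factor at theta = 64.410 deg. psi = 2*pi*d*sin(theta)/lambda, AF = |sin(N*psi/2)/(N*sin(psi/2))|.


psi = 2*pi*0.84300*sin(64.410 deg) = 4.777158 rad
AF = |sin(12*4.777158/2) / (12*sin(4.777158/2))| = 0.04617

0.04617


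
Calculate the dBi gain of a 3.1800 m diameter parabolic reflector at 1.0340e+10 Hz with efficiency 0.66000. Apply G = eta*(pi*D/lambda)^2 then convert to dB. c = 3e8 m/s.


lambda = c / f = 3.0000e+08 / 1.0340e+10 = 0.02901354 m
G_linear = 0.66000 * (pi * 3.1800 / 0.02901354)^2 = 78252.19
G_dBi = 10 * log10(78252.19) = 48.93 dBi

48.93 dBi


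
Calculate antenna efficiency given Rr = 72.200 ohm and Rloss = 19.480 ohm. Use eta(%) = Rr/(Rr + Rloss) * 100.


eta = 72.200 / (72.200 + 19.480) * 100 = 78.75%

78.75%


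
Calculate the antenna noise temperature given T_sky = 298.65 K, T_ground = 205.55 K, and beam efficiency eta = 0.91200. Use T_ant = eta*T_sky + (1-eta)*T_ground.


T_ant = 0.91200 * 298.65 + (1 - 0.91200) * 205.55 = 290.5 K

290.5 K


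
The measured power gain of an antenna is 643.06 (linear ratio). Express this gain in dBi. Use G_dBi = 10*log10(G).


G_dBi = 10 * log10(643.06) = 28.08 dBi

28.08 dBi


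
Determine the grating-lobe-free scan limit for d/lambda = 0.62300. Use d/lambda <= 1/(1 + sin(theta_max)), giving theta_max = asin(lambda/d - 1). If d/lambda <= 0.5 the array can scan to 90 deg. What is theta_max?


lambda/d - 1 = 1/0.62300 - 1 = 0.6051364
theta_max = asin(0.6051364) = 37.24 deg

37.24 deg


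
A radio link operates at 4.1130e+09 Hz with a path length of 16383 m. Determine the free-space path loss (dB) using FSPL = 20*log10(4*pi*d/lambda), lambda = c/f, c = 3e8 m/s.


lambda = c / f = 3.0000e+08 / 4.1130e+09 = 0.07293946 m
FSPL = 20 * log10(4*pi*16383/0.07293946) = 129.0 dB

129.0 dB


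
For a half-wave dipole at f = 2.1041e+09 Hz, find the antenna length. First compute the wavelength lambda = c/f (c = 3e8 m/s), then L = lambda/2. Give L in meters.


lambda = c / f = 3.0000e+08 / 2.1041e+09 = 0.1425788 m
L = lambda / 2 = 0.1425788 / 2 = 0.07129 m

0.07129 m


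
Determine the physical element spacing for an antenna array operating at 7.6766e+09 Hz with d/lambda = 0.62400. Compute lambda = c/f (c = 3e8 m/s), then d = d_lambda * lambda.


lambda = c / f = 3.0000e+08 / 7.6766e+09 = 0.03907980 m
d = 0.62400 * 0.03907980 = 0.02439 m

0.02439 m


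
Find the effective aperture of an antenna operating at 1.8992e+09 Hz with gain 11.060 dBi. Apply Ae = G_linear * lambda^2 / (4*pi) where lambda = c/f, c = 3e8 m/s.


lambda = c / f = 3.0000e+08 / 1.8992e+09 = 0.1579612 m
G_linear = 10^(11.060/10) = 12.76439
Ae = G_linear * lambda^2 / (4*pi) = 12.76439 * 0.1579612^2 / (4*pi) = 0.02534 m^2

0.02534 m^2


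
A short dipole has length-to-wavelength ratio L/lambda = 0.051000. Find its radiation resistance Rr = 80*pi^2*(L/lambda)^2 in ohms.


Rr = 80 * pi^2 * (0.051000)^2 = 80 * 9.869604 * 2.601000e-03 = 2.054 ohm

2.054 ohm


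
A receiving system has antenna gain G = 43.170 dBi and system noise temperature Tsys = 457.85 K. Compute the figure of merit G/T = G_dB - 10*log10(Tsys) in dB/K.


G/T = 43.170 - 10*log10(457.85) = 43.170 - 26.60723 = 16.56 dB/K

16.56 dB/K


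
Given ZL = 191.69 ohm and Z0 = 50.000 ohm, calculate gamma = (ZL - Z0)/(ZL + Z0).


gamma = (191.69 - 50.000) / (191.69 + 50.000) = 0.5862

0.5862


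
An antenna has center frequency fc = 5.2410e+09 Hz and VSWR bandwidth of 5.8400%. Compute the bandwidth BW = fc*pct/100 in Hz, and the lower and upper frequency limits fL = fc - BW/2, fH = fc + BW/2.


BW = 5.2410e+09 * 5.8400/100 = 3.060744e+08 Hz
fL = 5.2410e+09 - 3.060744e+08/2 = 5.088e+09 Hz
fH = 5.2410e+09 + 3.060744e+08/2 = 5.394e+09 Hz

BW=3.061e+08 Hz, fL=5.088e+09 Hz, fH=5.394e+09 Hz


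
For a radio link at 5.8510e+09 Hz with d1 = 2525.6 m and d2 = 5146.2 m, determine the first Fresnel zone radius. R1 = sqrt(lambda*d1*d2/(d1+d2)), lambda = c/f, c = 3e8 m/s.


lambda = c / f = 3.0000e+08 / 5.8510e+09 = 0.05127329 m
R1 = sqrt(0.05127329 * 2525.6 * 5146.2 / (2525.6 + 5146.2)) = 9.320 m

9.320 m


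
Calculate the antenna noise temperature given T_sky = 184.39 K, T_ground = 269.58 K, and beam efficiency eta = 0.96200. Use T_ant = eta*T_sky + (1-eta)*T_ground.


T_ant = 0.96200 * 184.39 + (1 - 0.96200) * 269.58 = 187.6 K

187.6 K


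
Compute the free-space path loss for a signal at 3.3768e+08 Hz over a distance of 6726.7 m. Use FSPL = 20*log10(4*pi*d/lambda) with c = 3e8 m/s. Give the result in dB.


lambda = c / f = 3.0000e+08 / 3.3768e+08 = 0.8884151 m
FSPL = 20 * log10(4*pi*6726.7/0.8884151) = 99.57 dB

99.57 dB


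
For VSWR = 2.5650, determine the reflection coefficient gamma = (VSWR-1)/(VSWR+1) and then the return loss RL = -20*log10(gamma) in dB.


gamma = (2.5650 - 1) / (2.5650 + 1) = 0.4389902
RL = -20 * log10(0.4389902) = 7.151 dB

7.151 dB


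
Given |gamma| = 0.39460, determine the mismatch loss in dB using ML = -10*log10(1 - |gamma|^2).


ML = -10 * log10(1 - 0.39460^2) = -10 * log10(0.84429084) = 0.7351 dB

0.7351 dB


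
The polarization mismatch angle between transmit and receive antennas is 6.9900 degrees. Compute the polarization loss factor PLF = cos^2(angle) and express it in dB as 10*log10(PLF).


PLF_linear = cos^2(6.9900 deg) = 0.9851901
PLF_dB = 10 * log10(0.9851901) = -0.06480 dB

-0.06480 dB


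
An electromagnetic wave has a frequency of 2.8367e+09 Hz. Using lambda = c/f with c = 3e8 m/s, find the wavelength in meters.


lambda = c / f = 3.0000e+08 / 2.8367e+09 = 0.1058 m

0.1058 m


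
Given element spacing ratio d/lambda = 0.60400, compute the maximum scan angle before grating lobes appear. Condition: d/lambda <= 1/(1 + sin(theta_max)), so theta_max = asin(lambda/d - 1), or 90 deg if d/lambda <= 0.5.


lambda/d - 1 = 1/0.60400 - 1 = 0.6556291
theta_max = asin(0.6556291) = 40.97 deg

40.97 deg


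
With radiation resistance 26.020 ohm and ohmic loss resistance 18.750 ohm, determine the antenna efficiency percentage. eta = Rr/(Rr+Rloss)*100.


eta = 26.020 / (26.020 + 18.750) * 100 = 58.12%

58.12%


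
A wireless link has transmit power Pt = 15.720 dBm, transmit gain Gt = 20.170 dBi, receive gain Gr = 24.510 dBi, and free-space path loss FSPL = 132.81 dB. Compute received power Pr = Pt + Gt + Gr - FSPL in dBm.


Pr = 15.720 + 20.170 + 24.510 - 132.81 = -72.41 dBm

-72.41 dBm


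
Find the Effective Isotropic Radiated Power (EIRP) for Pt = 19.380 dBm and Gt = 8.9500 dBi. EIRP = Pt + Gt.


EIRP = Pt + Gt = 19.380 + 8.9500 = 28.33 dBm

28.33 dBm


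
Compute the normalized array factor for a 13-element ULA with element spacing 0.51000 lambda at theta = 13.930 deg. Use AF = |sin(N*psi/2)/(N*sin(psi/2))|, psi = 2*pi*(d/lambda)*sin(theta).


psi = 2*pi*0.51000*sin(13.930 deg) = 0.7714212 rad
AF = |sin(13*0.7714212/2) / (13*sin(0.7714212/2))| = 0.1952

0.1952


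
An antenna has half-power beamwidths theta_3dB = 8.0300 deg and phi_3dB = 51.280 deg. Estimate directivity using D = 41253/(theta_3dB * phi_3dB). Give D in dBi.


D_linear = 41253 / (8.0300 * 51.280) = 100.1825
D_dBi = 10 * log10(100.1825) = 20.01 dBi

20.01 dBi


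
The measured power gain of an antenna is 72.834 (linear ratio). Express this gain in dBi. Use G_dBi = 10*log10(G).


G_dBi = 10 * log10(72.834) = 18.62 dBi

18.62 dBi


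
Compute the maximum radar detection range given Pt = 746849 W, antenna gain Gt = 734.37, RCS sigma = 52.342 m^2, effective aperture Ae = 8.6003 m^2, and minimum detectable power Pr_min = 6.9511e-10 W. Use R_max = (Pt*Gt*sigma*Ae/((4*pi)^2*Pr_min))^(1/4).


R^4 = 746849*734.37*52.342*8.6003 / ((4*pi)^2 * 6.9511e-10) = 2.249253e+18
R_max = 2.249253e+18^0.25 = 38727 m

38727 m


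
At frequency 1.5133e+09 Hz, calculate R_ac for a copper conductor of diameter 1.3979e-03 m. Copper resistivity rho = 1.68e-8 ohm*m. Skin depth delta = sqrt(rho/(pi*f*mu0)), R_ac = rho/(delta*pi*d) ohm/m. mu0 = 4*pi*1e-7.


delta = sqrt(1.68e-8 / (pi * 1.5133e+09 * 4*pi*1e-7)) = 1.676920e-06 m
R_ac = 1.68e-8 / (1.676920e-06 * pi * 1.3979e-03) = 2.281 ohm/m

2.281 ohm/m


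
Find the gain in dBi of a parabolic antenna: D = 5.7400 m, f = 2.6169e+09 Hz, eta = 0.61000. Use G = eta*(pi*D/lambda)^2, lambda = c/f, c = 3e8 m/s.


lambda = c / f = 3.0000e+08 / 2.6169e+09 = 0.1146395 m
G_linear = 0.61000 * (pi * 5.7400 / 0.1146395)^2 = 15093.32
G_dBi = 10 * log10(15093.32) = 41.79 dBi

41.79 dBi


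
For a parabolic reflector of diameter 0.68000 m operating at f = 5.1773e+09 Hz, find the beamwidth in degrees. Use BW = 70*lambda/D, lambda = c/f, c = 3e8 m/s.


lambda = c / f = 3.0000e+08 / 5.1773e+09 = 0.05794526 m
BW = 70 * 0.05794526 / 0.68000 = 5.965 deg

5.965 deg


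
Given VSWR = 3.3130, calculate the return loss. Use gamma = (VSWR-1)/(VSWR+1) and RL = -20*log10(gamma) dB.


gamma = (3.3130 - 1) / (3.3130 + 1) = 0.5362856
RL = -20 * log10(0.5362856) = 5.412 dB

5.412 dB


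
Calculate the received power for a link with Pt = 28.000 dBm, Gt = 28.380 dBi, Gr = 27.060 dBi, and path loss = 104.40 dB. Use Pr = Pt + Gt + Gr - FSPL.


Pr = 28.000 + 28.380 + 27.060 - 104.40 = -20.96 dBm

-20.96 dBm


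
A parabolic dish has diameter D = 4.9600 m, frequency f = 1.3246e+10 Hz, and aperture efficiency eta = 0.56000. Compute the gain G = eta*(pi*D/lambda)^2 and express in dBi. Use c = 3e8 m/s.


lambda = c / f = 3.0000e+08 / 1.3246e+10 = 0.02264835 m
G_linear = 0.56000 * (pi * 4.9600 / 0.02264835)^2 = 265080.6
G_dBi = 10 * log10(265080.6) = 54.23 dBi

54.23 dBi


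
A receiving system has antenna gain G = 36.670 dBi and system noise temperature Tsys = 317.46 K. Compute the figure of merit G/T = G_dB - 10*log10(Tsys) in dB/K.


G/T = 36.670 - 10*log10(317.46) = 36.670 - 25.01689 = 11.65 dB/K

11.65 dB/K


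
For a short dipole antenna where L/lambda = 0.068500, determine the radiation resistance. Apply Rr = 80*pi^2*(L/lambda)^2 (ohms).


Rr = 80 * pi^2 * (0.068500)^2 = 80 * 9.869604 * 4.692250e-03 = 3.705 ohm

3.705 ohm


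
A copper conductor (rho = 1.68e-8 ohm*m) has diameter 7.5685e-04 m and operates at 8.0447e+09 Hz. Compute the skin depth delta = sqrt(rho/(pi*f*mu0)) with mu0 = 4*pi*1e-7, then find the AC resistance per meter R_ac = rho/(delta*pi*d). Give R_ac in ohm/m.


delta = sqrt(1.68e-8 / (pi * 8.0447e+09 * 4*pi*1e-7)) = 7.273105e-07 m
R_ac = 1.68e-8 / (7.273105e-07 * pi * 7.5685e-04) = 9.715 ohm/m

9.715 ohm/m


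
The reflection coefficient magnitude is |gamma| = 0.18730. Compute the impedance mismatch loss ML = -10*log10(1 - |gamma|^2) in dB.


ML = -10 * log10(1 - 0.18730^2) = -10 * log10(0.96491871) = 0.1551 dB

0.1551 dB


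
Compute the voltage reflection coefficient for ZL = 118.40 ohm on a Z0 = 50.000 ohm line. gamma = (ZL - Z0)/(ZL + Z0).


gamma = (118.40 - 50.000) / (118.40 + 50.000) = 0.4062

0.4062


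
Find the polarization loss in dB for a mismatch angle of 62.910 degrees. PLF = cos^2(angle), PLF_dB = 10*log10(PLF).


PLF_linear = cos^2(62.910 deg) = 0.2073796
PLF_dB = 10 * log10(0.2073796) = -6.832 dB

-6.832 dB


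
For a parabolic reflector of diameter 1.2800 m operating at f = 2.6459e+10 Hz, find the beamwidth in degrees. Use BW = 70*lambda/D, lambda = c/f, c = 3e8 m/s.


lambda = c / f = 3.0000e+08 / 2.6459e+10 = 0.01133830 m
BW = 70 * 0.01133830 / 1.2800 = 0.6201 deg

0.6201 deg


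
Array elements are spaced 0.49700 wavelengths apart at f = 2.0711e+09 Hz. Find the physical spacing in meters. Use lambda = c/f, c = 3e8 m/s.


lambda = c / f = 3.0000e+08 / 2.0711e+09 = 0.1448506 m
d = 0.49700 * 0.1448506 = 0.07199 m

0.07199 m


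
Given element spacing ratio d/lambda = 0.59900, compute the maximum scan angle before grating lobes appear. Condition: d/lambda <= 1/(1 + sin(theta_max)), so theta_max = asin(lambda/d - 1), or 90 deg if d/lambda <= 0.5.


lambda/d - 1 = 1/0.59900 - 1 = 0.6694491
theta_max = asin(0.6694491) = 42.02 deg

42.02 deg


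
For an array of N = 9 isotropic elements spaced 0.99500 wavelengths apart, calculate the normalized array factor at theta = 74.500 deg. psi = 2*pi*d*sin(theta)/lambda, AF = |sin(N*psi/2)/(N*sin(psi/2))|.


psi = 2*pi*0.99500*sin(74.500 deg) = 6.024395 rad
AF = |sin(9*6.024395/2) / (9*sin(6.024395/2))| = 0.7910

0.7910


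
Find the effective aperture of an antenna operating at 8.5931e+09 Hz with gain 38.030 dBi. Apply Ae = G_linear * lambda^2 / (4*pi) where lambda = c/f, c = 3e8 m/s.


lambda = c / f = 3.0000e+08 / 8.5931e+09 = 0.03491173 m
G_linear = 10^(38.030/10) = 6353.309
Ae = G_linear * lambda^2 / (4*pi) = 6353.309 * 0.03491173^2 / (4*pi) = 0.6162 m^2

0.6162 m^2


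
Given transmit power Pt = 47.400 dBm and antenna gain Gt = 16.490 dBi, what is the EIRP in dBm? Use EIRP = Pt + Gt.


EIRP = Pt + Gt = 47.400 + 16.490 = 63.89 dBm

63.89 dBm


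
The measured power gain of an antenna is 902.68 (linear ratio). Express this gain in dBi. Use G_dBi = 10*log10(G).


G_dBi = 10 * log10(902.68) = 29.56 dBi

29.56 dBi


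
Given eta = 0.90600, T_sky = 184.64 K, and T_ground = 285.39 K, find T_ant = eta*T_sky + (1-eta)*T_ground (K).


T_ant = 0.90600 * 184.64 + (1 - 0.90600) * 285.39 = 194.1 K

194.1 K


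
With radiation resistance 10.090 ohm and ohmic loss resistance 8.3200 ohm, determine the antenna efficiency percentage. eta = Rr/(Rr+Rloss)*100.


eta = 10.090 / (10.090 + 8.3200) * 100 = 54.81%

54.81%


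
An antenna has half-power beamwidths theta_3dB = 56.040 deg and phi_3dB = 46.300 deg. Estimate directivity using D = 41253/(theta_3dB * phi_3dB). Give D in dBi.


D_linear = 41253 / (56.040 * 46.300) = 15.89924
D_dBi = 10 * log10(15.89924) = 12.01 dBi

12.01 dBi


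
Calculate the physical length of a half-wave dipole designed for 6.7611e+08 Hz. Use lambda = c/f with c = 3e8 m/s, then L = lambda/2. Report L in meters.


lambda = c / f = 3.0000e+08 / 6.7611e+08 = 0.4437148 m
L = lambda / 2 = 0.4437148 / 2 = 0.2219 m

0.2219 m


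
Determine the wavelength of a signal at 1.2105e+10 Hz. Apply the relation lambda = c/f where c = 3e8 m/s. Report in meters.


lambda = c / f = 3.0000e+08 / 1.2105e+10 = 0.02478 m

0.02478 m


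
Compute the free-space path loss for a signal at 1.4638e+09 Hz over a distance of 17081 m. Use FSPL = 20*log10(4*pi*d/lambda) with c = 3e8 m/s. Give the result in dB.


lambda = c / f = 3.0000e+08 / 1.4638e+09 = 0.2049460 m
FSPL = 20 * log10(4*pi*17081/0.2049460) = 120.4 dB

120.4 dB


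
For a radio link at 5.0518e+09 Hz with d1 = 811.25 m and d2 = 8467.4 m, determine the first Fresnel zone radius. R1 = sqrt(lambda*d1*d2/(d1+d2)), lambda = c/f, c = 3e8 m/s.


lambda = c / f = 3.0000e+08 / 5.0518e+09 = 0.05938477 m
R1 = sqrt(0.05938477 * 811.25 * 8467.4 / (811.25 + 8467.4)) = 6.631 m

6.631 m


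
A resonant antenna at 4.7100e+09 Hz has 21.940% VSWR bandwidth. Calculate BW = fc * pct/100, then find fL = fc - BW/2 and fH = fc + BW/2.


BW = 4.7100e+09 * 21.940/100 = 1.033374e+09 Hz
fL = 4.7100e+09 - 1.033374e+09/2 = 4.193e+09 Hz
fH = 4.7100e+09 + 1.033374e+09/2 = 5.227e+09 Hz

BW=1.033e+09 Hz, fL=4.193e+09 Hz, fH=5.227e+09 Hz


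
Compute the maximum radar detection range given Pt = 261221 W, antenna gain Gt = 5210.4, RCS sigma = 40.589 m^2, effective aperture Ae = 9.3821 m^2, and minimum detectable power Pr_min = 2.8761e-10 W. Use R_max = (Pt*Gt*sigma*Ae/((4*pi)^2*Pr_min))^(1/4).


R^4 = 261221*5210.4*40.589*9.3821 / ((4*pi)^2 * 2.8761e-10) = 1.141205e+19
R_max = 1.141205e+19^0.25 = 58122 m

58122 m


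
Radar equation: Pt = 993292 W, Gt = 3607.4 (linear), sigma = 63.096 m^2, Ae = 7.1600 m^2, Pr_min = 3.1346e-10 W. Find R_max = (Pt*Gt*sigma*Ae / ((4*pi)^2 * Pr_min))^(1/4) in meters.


R^4 = 993292*3607.4*63.096*7.1600 / ((4*pi)^2 * 3.1346e-10) = 3.270275e+19
R_max = 3.270275e+19^0.25 = 75622 m

75622 m


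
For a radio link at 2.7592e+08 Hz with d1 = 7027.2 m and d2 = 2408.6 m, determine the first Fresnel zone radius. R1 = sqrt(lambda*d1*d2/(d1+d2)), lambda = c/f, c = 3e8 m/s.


lambda = c / f = 3.0000e+08 / 2.7592e+08 = 1.087272 m
R1 = sqrt(1.087272 * 7027.2 * 2408.6 / (7027.2 + 2408.6)) = 44.16 m

44.16 m


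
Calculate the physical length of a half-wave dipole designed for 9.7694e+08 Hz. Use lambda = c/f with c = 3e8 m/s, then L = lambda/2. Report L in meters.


lambda = c / f = 3.0000e+08 / 9.7694e+08 = 0.3070813 m
L = lambda / 2 = 0.3070813 / 2 = 0.1535 m

0.1535 m


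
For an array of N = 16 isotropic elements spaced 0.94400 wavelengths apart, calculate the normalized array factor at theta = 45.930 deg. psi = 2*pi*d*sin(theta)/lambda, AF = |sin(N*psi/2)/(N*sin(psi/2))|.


psi = 2*pi*0.94400*sin(45.930 deg) = 4.261603 rad
AF = |sin(16*4.261603/2) / (16*sin(4.261603/2))| = 0.03306

0.03306
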